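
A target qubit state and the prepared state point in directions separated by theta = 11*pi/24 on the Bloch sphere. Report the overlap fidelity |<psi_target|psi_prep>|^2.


For states separated by angle theta on Bloch sphere:
F = cos^2(theta/2)
theta = 11*pi/24 = 1.4399
theta/2 = 0.7199
cos(theta/2) = 0.7518
F = 0.5653

0.5653


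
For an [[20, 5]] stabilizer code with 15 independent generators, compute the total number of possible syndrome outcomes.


Each stabilizer generator gives a binary (+1 or -1) measurement outcome.
With 15 independent generators:
Total syndromes = 2^15
= 32768

32768


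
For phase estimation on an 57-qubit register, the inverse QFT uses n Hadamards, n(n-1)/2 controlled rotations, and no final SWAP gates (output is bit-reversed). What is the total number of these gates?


Hadamard gates: 57
Controlled rotations: n*(n-1)/2 = 57*56/2 = 1596
SWAP gates: 0 (omitted)
Total = 57 + 1596
= 1653

1653


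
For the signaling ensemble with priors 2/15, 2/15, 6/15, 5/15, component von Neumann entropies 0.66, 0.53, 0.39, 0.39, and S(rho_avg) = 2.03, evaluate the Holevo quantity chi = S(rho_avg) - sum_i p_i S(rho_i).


chi = S(rho) - sum_i p_i * S(rho_i)
Weighted entropy = 2/15 * 0.66 + 2/15 * 0.53 + 6/15 * 0.39 + 5/15 * 0.39
= 0.4447
chi = 2.03 - 0.4447
= 1.5853

1.5853


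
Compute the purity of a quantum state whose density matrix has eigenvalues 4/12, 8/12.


tr(rho^2) = sum of eigenvalues squared
= (4/12)^2 + (8/12)^2
= (16 + 64) / 144
= 80/144
= 0.5556

0.5556


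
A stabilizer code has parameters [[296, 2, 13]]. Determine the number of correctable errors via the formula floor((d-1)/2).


Code parameters: [[296, 2, 13]], distance d = 13.
Number of correctable errors = floor((d-1)/2)
= floor((13 - 1)/2)
= floor(12/2)
= 6

6


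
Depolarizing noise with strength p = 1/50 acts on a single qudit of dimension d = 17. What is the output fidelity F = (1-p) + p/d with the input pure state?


F = (1-p) + p/d
= (1 - 0.0200) + 0.0200/17
= 0.9800 + 0.0012
= 0.9812

0.9812


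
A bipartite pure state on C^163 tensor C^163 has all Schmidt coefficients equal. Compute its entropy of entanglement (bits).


For a maximally entangled state in d x d:
S = log2(d) = log2(163)
= 7.3487

7.3487


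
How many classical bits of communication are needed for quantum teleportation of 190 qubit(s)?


Quantum teleportation requires 2 classical bits per qubit teleported.
190 qubit(s) -> 2 * 190 = 380 classical bits

380


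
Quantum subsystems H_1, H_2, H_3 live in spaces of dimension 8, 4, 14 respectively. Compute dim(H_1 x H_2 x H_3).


dim(H_1 x H_2 x H_3) = 8 * 4 * 14
= 32 * 14
= 448

448


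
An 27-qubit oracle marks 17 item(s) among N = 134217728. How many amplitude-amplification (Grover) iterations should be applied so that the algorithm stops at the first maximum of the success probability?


After j Grover iterations the success probability is P(j) = sin^2((2j+1)*theta), where sin(theta) = sqrt(k/N).
N = 2^27 = 134217728, k = 17
sin(theta) = sqrt(k/N) = 0.00035589306
theta = arcsin(sqrt(k/N)) = 0.0003558930675 rad
P(j) reaches its first maximum when (2j+1)*theta is as close as possible to pi/2, i.e. j = round(pi/(4*theta) - 1/2).
pi/(4*theta) - 1/2 = 2206.3375
(For comparison, the common estimate pi/4 * sqrt(N/k) = 2206.8375; the exact maximiser is used here.)
Optimal iterations = 2206

2206


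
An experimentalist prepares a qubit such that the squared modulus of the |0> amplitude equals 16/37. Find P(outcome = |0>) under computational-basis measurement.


|alpha|^2 = 16/37 = 0.4324
|beta|^2 = 1 - 16/37 = 21/37 = 0.5676
P(|0>) = |alpha|^2 = 0.4324

0.4324


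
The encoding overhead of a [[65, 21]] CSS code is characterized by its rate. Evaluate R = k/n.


Code rate R = k/n
= 21/65
= 0.3231

0.3231


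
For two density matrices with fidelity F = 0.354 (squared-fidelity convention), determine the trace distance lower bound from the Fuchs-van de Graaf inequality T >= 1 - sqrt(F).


Fuchs-van de Graaf (squared-fidelity convention): 1 - sqrt(F) <= T <= sqrt(1 - F).
Lower bound: T >= 1 - sqrt(F)
sqrt(F) = sqrt(0.354) = 0.5950
T >= 1 - 0.5950
T >= 0.4050

0.4050


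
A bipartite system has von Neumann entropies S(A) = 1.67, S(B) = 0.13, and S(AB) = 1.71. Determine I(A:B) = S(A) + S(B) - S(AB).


I(A:B) = S(A) + S(B) - S(AB)
= 1.67 + 0.13 - 1.71
= 0.0900

0.0900


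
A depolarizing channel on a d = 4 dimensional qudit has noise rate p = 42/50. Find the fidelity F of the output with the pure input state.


F = (1-p) + p/d
= (1 - 0.8400) + 0.8400/4
= 0.1600 + 0.2100
= 0.3700

0.3700


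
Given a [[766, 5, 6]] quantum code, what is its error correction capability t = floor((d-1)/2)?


Code parameters: [[766, 5, 6]], distance d = 6.
Number of correctable errors = floor((d-1)/2)
= floor((6 - 1)/2)
= floor(5/2)
= 2

2


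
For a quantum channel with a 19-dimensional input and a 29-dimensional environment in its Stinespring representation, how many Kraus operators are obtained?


Tracing out the environment in an orthonormal basis {|i>_E} gives Kraus operators K_i = <i|_E U |0>_E.
Number of Kraus operators = dim(H_env) = d_env
= 29

29


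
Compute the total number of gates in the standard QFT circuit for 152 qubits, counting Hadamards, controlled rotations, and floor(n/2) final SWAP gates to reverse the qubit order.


Hadamard gates: 152
Controlled rotations: n*(n-1)/2 = 152*151/2 = 11476
SWAP gates: floor(n/2) = floor(152/2) = 76
Total = 152 + 11476 + 76
= 11704

11704


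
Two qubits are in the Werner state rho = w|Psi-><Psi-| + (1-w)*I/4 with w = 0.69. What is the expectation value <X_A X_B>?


|Psi-> = (|01> - |10>)/sqrt(2)
For the pure Bell state, <X_A X_B> = -1 (Bell-state Pauli correlator).
The maximally-mixed part I/4 has tr(I/4 * P tensor P) = 0 for any traceless Pauli P.
So <X_A X_B>_rho = w * (-1) + (1 - w) * 0
= 0.69 * (-1)
= -0.6900

-0.6900


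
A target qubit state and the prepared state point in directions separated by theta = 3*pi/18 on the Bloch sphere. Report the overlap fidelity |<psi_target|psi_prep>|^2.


For states separated by angle theta on Bloch sphere:
F = cos^2(theta/2)
theta = 3*pi/18 = 0.5236
theta/2 = 0.2618
cos(theta/2) = 0.9659
F = 0.9330

0.9330


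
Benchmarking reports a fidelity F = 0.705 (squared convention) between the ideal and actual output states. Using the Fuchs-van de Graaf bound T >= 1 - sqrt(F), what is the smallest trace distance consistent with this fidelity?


Fuchs-van de Graaf (squared-fidelity convention): 1 - sqrt(F) <= T <= sqrt(1 - F).
Lower bound: T >= 1 - sqrt(F)
sqrt(F) = sqrt(0.705) = 0.8396
T >= 1 - 0.8396
T >= 0.1604

0.1604


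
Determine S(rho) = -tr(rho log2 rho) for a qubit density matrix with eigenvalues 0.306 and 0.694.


S = -p*log2(p) - (1-p)*log2(1-p)
p = 0.3060, 1-p = 0.6940
= -0.3060 * log2(0.3060) - 0.6940 * log2(0.6940)
= -(-0.5228) - (-0.3657)
= 0.8885

0.8885


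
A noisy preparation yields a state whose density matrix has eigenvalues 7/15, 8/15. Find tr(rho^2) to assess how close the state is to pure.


tr(rho^2) = sum of eigenvalues squared
= (7/15)^2 + (8/15)^2
= (49 + 64) / 225
= 113/225
= 0.5022

0.5022


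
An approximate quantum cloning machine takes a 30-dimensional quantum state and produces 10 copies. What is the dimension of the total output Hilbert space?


Output space = H^(tensor 10) where dim(H) = 30
dim = 30^10
= 900 (after 2 factors)
= 27000 (after 3 factors)
= 810000 (after 4 factors)
= 24300000 (after 5 factors)
= 729000000 (after 6 factors)
= 21870000000 (after 7 factors)
= 656100000000 (after 8 factors)
= 19683000000000 (after 9 factors)
= 590490000000000 (after 10 factors)
= 590490000000000

590490000000000


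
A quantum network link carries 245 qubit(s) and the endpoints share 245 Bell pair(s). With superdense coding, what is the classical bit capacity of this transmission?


Superdense coding allows 2 classical bits per shared entangled pair.
245 pair(s) -> 2 * 245 = 490 classical bits

490


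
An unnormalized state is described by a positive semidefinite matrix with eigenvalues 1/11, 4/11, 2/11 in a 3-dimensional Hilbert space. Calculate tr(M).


tr(M) = sum of eigenvalues
= 1/11 + 4/11 + 2/11
= 7/11
= 0.6364

0.6364


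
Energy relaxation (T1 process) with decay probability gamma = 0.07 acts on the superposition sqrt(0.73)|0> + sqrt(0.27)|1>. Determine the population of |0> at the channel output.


For amplitude damping with parameter gamma on state sqrt(a)|0> + sqrt(b)|1>:
alpha^2 = 0.73, beta^2 = 0.27
P(|0>) = alpha^2 + gamma * beta^2
= 0.73 + 0.07 * 0.27
= 0.73 + 0.0189
= 0.7489

0.7489


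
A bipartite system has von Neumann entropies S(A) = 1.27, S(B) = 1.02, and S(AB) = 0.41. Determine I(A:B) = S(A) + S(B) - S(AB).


I(A:B) = S(A) + S(B) - S(AB)
= 1.27 + 1.02 - 0.41
= 1.8800

1.8800


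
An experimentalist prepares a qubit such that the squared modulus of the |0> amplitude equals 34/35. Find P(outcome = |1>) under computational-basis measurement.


|alpha|^2 = 34/35 = 0.9714
|beta|^2 = 1 - 34/35 = 1/35 = 0.0286
P(|1>) = |beta|^2 = 0.0286

0.0286


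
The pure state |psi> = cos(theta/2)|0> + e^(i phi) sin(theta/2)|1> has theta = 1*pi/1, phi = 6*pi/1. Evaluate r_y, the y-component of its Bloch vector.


theta = 3.1416, phi = 18.8496
r_y = sin(theta)*sin(phi) = 0.0000 * 0.0000
r_y = 0.0000

0.0000


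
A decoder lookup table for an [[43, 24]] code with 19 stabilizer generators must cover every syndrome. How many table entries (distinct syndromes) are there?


Each stabilizer generator gives a binary (+1 or -1) measurement outcome.
With 19 independent generators:
Total syndromes = 2^19
= 524288

524288


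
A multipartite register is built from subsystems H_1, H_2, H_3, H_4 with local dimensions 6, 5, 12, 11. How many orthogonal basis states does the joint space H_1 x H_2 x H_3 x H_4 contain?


dim(H_1 x H_2 x H_3 x H_4) = 6 * 5 * 12 * 11
= 30 * 12 * 11
= 360 * 11
= 3960

3960


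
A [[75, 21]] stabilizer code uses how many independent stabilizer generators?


For an [[n,k]] stabilizer code:
Number of stabilizer generators = n - k
= 75 - 21
= 54

54


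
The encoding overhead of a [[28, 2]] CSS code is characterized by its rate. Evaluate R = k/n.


Code rate R = k/n
= 2/28
= 0.0714

0.0714


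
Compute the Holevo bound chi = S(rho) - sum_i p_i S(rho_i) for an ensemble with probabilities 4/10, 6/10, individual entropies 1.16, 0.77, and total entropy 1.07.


chi = S(rho) - sum_i p_i * S(rho_i)
Weighted entropy = 4/10 * 1.16 + 6/10 * 0.77
= 0.9260
chi = 1.07 - 0.9260
= 0.1440

0.1440


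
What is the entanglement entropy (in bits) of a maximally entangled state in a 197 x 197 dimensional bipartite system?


For a maximally entangled state in d x d:
S = log2(d) = log2(197)
= 7.6221

7.6221


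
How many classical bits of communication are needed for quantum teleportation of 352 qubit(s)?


Quantum teleportation requires 2 classical bits per qubit teleported.
352 qubit(s) -> 2 * 352 = 704 classical bits

704


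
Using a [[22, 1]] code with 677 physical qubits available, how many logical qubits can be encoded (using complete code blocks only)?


Each code block uses 22 physical qubits for 1 logical qubit(s).
Number of complete blocks = floor(677 / 22) = 30
Logical qubits = 30 * 1
= 30

30


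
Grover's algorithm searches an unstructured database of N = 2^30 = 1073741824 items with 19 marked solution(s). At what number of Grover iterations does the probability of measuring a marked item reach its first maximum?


After j Grover iterations the success probability is P(j) = sin^2((2j+1)*theta), where sin(theta) = sqrt(k/N).
N = 2^30 = 1073741824, k = 19
sin(theta) = sqrt(k/N) = 0.000133023039
theta = arcsin(sqrt(k/N)) = 0.0001330230394 rad
P(j) reaches its first maximum when (2j+1)*theta is as close as possible to pi/2, i.e. j = round(pi/(4*theta) - 1/2).
pi/(4*theta) - 1/2 = 5903.7266
(For comparison, the common estimate pi/4 * sqrt(N/k) = 5904.2266; the exact maximiser is used here.)
Optimal iterations = 5904

5904


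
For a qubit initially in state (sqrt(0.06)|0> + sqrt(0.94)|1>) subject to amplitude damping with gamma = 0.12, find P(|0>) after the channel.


For amplitude damping with parameter gamma on state sqrt(a)|0> + sqrt(b)|1>:
alpha^2 = 0.06, beta^2 = 0.94
P(|0>) = alpha^2 + gamma * beta^2
= 0.06 + 0.12 * 0.94
= 0.06 + 0.1128
= 0.1728

0.1728


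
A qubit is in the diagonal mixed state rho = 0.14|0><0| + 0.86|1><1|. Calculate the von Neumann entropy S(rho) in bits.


S = -p*log2(p) - (1-p)*log2(1-p)
p = 0.1400, 1-p = 0.8600
= -0.1400 * log2(0.1400) - 0.8600 * log2(0.8600)
= -(-0.3971) - (-0.1871)
= 0.5842

0.5842


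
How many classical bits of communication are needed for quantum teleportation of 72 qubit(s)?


Quantum teleportation requires 2 classical bits per qubit teleported.
72 qubit(s) -> 2 * 72 = 144 classical bits

144


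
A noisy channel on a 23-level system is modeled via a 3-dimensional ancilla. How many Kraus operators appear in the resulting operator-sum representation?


Tracing out the environment in an orthonormal basis {|i>_E} gives Kraus operators K_i = <i|_E U |0>_E.
Number of Kraus operators = dim(H_env) = d_env
= 3

3


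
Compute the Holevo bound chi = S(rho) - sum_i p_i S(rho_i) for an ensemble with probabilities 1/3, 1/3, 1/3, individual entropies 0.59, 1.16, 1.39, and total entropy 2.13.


chi = S(rho) - sum_i p_i * S(rho_i)
Weighted entropy = 1/3 * 0.59 + 1/3 * 1.16 + 1/3 * 1.39
= 1.0467
chi = 2.13 - 1.0467
= 1.0833

1.0833


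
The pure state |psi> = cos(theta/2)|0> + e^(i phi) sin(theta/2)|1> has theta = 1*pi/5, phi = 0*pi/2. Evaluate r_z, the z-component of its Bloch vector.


theta = 0.6283, phi = 0.0000
r_z = cos(theta) = 0.8090

0.8090


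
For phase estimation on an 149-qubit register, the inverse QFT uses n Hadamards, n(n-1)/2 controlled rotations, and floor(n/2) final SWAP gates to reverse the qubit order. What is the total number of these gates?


Hadamard gates: 149
Controlled rotations: n*(n-1)/2 = 149*148/2 = 11026
SWAP gates: floor(n/2) = floor(149/2) = 74
Total = 149 + 11026 + 74
= 11249

11249


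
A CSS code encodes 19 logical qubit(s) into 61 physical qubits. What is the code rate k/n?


Code rate R = k/n
= 19/61
= 0.3115

0.3115


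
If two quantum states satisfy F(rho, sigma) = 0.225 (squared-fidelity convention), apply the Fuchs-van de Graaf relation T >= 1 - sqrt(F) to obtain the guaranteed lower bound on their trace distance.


Fuchs-van de Graaf (squared-fidelity convention): 1 - sqrt(F) <= T <= sqrt(1 - F).
Lower bound: T >= 1 - sqrt(F)
sqrt(F) = sqrt(0.225) = 0.4743
T >= 1 - 0.4743
T >= 0.5257

0.5257


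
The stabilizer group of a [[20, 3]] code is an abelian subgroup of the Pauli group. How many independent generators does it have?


For an [[n,k]] stabilizer code:
Number of stabilizer generators = n - k
= 20 - 3
= 17

17


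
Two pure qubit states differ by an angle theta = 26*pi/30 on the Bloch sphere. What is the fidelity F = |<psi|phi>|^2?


For states separated by angle theta on Bloch sphere:
F = cos^2(theta/2)
theta = 26*pi/30 = 2.7227
theta/2 = 1.3614
cos(theta/2) = 0.2079
F = 0.0432

0.0432


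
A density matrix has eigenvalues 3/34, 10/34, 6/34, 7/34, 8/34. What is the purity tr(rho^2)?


tr(rho^2) = sum of eigenvalues squared
= (3/34)^2 + (10/34)^2 + (6/34)^2 + (7/34)^2 + (8/34)^2
= (9 + 100 + 36 + 49 + 64) / 1156
= 258/1156
= 0.2232

0.2232


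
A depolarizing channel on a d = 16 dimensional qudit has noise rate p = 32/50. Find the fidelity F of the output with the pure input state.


F = (1-p) + p/d
= (1 - 0.6400) + 0.6400/16
= 0.3600 + 0.0400
= 0.4000

0.4000


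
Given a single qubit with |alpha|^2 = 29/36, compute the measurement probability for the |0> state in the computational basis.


|alpha|^2 = 29/36 = 0.8056
|beta|^2 = 1 - 29/36 = 7/36 = 0.1944
P(|0>) = |alpha|^2 = 0.8056

0.8056


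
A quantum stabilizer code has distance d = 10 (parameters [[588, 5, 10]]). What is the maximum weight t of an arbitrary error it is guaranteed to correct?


Code parameters: [[588, 5, 10]], distance d = 10.
Number of correctable errors = floor((d-1)/2)
= floor((10 - 1)/2)
= floor(9/2)
= 4

4


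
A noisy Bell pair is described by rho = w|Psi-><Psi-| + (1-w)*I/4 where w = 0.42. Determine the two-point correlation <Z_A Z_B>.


|Psi-> = (|01> - |10>)/sqrt(2)
For the pure Bell state, <Z_A Z_B> = -1 (Bell-state Pauli correlator).
The maximally-mixed part I/4 has tr(I/4 * P tensor P) = 0 for any traceless Pauli P.
So <Z_A Z_B>_rho = w * (-1) + (1 - w) * 0
= 0.42 * (-1)
= -0.4200

-0.4200


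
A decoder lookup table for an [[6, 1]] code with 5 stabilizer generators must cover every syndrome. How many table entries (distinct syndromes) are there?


Each stabilizer generator gives a binary (+1 or -1) measurement outcome.
With 5 independent generators:
Total syndromes = 2^5
= 32

32


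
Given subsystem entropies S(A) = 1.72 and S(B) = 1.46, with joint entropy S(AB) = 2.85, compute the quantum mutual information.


I(A:B) = S(A) + S(B) - S(AB)
= 1.72 + 1.46 - 2.85
= 0.3300

0.3300


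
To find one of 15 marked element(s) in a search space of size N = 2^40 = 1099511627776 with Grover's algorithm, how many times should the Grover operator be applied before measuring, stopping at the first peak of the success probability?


After j Grover iterations the success probability is P(j) = sin^2((2j+1)*theta), where sin(theta) = sqrt(k/N).
N = 2^40 = 1099511627776, k = 15
sin(theta) = sqrt(k/N) = 3.693564745e-06
theta = arcsin(sqrt(k/N)) = 3.693564745e-06 rad
P(j) reaches its first maximum when (2j+1)*theta is as close as possible to pi/2, i.e. j = round(pi/(4*theta) - 1/2).
pi/(4*theta) - 1/2 = 212639.1090
(For comparison, the common estimate pi/4 * sqrt(N/k) = 212639.6090; the exact maximiser is used here.)
Optimal iterations = 212639

212639


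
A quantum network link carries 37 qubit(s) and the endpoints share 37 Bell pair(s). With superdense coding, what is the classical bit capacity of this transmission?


Superdense coding allows 2 classical bits per shared entangled pair.
37 pair(s) -> 2 * 37 = 74 classical bits

74


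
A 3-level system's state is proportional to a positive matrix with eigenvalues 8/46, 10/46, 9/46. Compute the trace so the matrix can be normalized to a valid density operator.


tr(M) = sum of eigenvalues
= 8/46 + 10/46 + 9/46
= 27/46
= 0.5870

0.5870


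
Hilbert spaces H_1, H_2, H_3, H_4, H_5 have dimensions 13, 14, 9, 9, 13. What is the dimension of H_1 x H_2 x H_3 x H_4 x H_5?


dim(H_1 x H_2 x H_3 x H_4 x H_5) = 13 * 14 * 9 * 9 * 13
= 182 * 9 * 9 * 13
= 1638 * 9 * 13
= 14742 * 13
= 191646

191646


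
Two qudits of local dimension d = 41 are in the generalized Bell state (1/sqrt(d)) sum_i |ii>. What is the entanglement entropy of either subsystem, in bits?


For a maximally entangled state in d x d:
S = log2(d) = log2(41)
= 5.3576

5.3576


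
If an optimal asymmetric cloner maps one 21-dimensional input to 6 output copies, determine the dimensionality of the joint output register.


Output space = H^(tensor 6) where dim(H) = 21
dim = 21^6
= 441 (after 2 factors)
= 9261 (after 3 factors)
= 194481 (after 4 factors)
= 4084101 (after 5 factors)
= 85766121 (after 6 factors)
= 85766121

85766121


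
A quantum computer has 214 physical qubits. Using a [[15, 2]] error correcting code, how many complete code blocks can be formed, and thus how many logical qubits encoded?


Each code block uses 15 physical qubits for 2 logical qubit(s).
Number of complete blocks = floor(214 / 15) = 14
Logical qubits = 14 * 2
= 28

28


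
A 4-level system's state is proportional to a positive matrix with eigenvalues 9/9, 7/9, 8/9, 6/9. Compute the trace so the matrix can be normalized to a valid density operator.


tr(M) = sum of eigenvalues
= 9/9 + 7/9 + 8/9 + 6/9
= 30/9
= 3.3333

3.3333


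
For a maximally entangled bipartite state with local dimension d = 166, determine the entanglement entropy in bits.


For a maximally entangled state in d x d:
S = log2(d) = log2(166)
= 7.3750

7.3750


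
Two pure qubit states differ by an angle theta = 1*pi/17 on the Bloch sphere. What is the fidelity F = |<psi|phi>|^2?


For states separated by angle theta on Bloch sphere:
F = cos^2(theta/2)
theta = 1*pi/17 = 0.1848
theta/2 = 0.0924
cos(theta/2) = 0.9957
F = 0.9915

0.9915


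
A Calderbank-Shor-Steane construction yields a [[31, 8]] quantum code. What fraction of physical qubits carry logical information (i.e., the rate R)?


Code rate R = k/n
= 8/31
= 0.2581

0.2581


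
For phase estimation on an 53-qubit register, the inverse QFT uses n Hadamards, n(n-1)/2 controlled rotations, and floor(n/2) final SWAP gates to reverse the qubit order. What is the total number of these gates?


Hadamard gates: 53
Controlled rotations: n*(n-1)/2 = 53*52/2 = 1378
SWAP gates: floor(n/2) = floor(53/2) = 26
Total = 53 + 1378 + 26
= 1457

1457


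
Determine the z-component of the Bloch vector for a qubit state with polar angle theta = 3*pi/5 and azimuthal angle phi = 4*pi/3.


theta = 1.8850, phi = 4.1888
r_z = cos(theta) = -0.3090

-0.3090


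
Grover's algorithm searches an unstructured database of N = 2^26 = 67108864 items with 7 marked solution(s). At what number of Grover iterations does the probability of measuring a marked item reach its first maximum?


After j Grover iterations the success probability is P(j) = sin^2((2j+1)*theta), where sin(theta) = sqrt(k/N).
N = 2^26 = 67108864, k = 7
sin(theta) = sqrt(k/N) = 0.0003229676893
theta = arcsin(sqrt(k/N)) = 0.000322967695 rad
P(j) reaches its first maximum when (2j+1)*theta is as close as possible to pi/2, i.e. j = round(pi/(4*theta) - 1/2).
pi/(4*theta) - 1/2 = 2431.3165
(For comparison, the common estimate pi/4 * sqrt(N/k) = 2431.8165; the exact maximiser is used here.)
Optimal iterations = 2431

2431


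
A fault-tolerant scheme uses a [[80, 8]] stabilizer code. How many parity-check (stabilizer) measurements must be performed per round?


For an [[n,k]] stabilizer code:
Number of stabilizer generators = n - k
= 80 - 8
= 72

72


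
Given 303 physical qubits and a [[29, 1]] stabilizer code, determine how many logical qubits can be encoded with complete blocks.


Each code block uses 29 physical qubits for 1 logical qubit(s).
Number of complete blocks = floor(303 / 29) = 10
Logical qubits = 10 * 1
= 10

10


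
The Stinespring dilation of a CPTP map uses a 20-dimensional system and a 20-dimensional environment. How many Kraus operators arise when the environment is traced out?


Tracing out the environment in an orthonormal basis {|i>_E} gives Kraus operators K_i = <i|_E U |0>_E.
Number of Kraus operators = dim(H_env) = d_env
= 20

20


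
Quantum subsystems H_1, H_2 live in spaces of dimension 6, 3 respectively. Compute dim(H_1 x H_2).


dim(H_1 x H_2) = 6 * 3
= 18

18


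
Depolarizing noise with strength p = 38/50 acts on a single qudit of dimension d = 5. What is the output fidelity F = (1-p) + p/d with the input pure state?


F = (1-p) + p/d
= (1 - 0.7600) + 0.7600/5
= 0.2400 + 0.1520
= 0.3920

0.3920


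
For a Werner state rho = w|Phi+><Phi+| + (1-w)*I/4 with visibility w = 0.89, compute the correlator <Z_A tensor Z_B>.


|Phi+> = (|00> + |11>)/sqrt(2)
For the pure Bell state, <Z_A Z_B> = +1 (Bell-state Pauli correlator).
The maximally-mixed part I/4 has tr(I/4 * P tensor P) = 0 for any traceless Pauli P.
So <Z_A Z_B>_rho = w * (+1) + (1 - w) * 0
= 0.89 * (+1)
= 0.8900

0.8900


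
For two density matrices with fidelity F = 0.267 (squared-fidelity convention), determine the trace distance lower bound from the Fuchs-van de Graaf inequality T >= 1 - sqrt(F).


Fuchs-van de Graaf (squared-fidelity convention): 1 - sqrt(F) <= T <= sqrt(1 - F).
Lower bound: T >= 1 - sqrt(F)
sqrt(F) = sqrt(0.267) = 0.5167
T >= 1 - 0.5167
T >= 0.4833

0.4833


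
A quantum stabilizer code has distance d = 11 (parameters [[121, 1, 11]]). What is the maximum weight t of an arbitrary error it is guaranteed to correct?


Code parameters: [[121, 1, 11]], distance d = 11.
Number of correctable errors = floor((d-1)/2)
= floor((11 - 1)/2)
= floor(10/2)
= 5

5


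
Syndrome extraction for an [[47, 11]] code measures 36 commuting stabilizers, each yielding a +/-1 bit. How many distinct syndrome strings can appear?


Each stabilizer generator gives a binary (+1 or -1) measurement outcome.
With 36 independent generators:
Total syndromes = 2^36
= 68719476736

68719476736


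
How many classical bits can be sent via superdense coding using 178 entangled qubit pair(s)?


Superdense coding allows 2 classical bits per shared entangled pair.
178 pair(s) -> 2 * 178 = 356 classical bits

356


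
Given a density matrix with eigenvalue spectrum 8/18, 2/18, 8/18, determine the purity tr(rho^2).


tr(rho^2) = sum of eigenvalues squared
= (8/18)^2 + (2/18)^2 + (8/18)^2
= (64 + 4 + 64) / 324
= 132/324
= 0.4074

0.4074


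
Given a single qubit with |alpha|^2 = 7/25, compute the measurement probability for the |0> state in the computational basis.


|alpha|^2 = 7/25 = 0.2800
|beta|^2 = 1 - 7/25 = 18/25 = 0.7200
P(|0>) = |alpha|^2 = 0.2800

0.2800


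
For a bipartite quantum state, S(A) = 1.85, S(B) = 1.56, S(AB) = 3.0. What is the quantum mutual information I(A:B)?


I(A:B) = S(A) + S(B) - S(AB)
= 1.85 + 1.56 - 3.0
= 0.4100

0.4100


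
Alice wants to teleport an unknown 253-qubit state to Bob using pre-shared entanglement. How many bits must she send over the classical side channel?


Quantum teleportation requires 2 classical bits per qubit teleported.
253 qubit(s) -> 2 * 253 = 506 classical bits

506


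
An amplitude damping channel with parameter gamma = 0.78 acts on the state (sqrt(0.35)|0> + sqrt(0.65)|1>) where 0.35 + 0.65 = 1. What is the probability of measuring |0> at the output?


For amplitude damping with parameter gamma on state sqrt(a)|0> + sqrt(b)|1>:
alpha^2 = 0.35, beta^2 = 0.65
P(|0>) = alpha^2 + gamma * beta^2
= 0.35 + 0.78 * 0.65
= 0.35 + 0.5070
= 0.8570

0.8570


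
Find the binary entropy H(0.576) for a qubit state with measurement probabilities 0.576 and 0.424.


S = -p*log2(p) - (1-p)*log2(1-p)
p = 0.5760, 1-p = 0.4240
= -0.5760 * log2(0.5760) - 0.4240 * log2(0.4240)
= -(-0.4584) - (-0.5249)
= 0.9833

0.9833


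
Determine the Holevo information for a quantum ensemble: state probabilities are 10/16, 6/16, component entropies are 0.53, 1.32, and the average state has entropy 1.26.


chi = S(rho) - sum_i p_i * S(rho_i)
Weighted entropy = 10/16 * 0.53 + 6/16 * 1.32
= 0.8263
chi = 1.26 - 0.8263
= 0.4337

0.4337


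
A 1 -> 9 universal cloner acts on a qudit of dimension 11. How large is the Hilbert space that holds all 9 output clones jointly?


Output space = H^(tensor 9) where dim(H) = 11
dim = 11^9
= 121 (after 2 factors)
= 1331 (after 3 factors)
= 14641 (after 4 factors)
= 161051 (after 5 factors)
= 1771561 (after 6 factors)
= 19487171 (after 7 factors)
= 214358881 (after 8 factors)
= 2357947691 (after 9 factors)
= 2357947691

2357947691


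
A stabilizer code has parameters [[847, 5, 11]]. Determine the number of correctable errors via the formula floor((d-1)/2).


Code parameters: [[847, 5, 11]], distance d = 11.
Number of correctable errors = floor((d-1)/2)
= floor((11 - 1)/2)
= floor(10/2)
= 5

5


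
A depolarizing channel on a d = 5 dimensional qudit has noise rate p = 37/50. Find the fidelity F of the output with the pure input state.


F = (1-p) + p/d
= (1 - 0.7400) + 0.7400/5
= 0.2600 + 0.1480
= 0.4080

0.4080


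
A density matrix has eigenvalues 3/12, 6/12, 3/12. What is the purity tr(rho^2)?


tr(rho^2) = sum of eigenvalues squared
= (3/12)^2 + (6/12)^2 + (3/12)^2
= (9 + 36 + 9) / 144
= 54/144
= 0.3750

0.3750


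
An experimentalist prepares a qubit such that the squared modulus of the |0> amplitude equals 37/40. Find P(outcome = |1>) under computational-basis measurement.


|alpha|^2 = 37/40 = 0.9250
|beta|^2 = 1 - 37/40 = 3/40 = 0.0750
P(|1>) = |beta|^2 = 0.0750

0.0750


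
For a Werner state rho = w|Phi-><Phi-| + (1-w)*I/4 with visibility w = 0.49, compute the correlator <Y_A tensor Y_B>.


|Phi-> = (|00> - |11>)/sqrt(2)
For the pure Bell state, <Y_A Y_B> = +1 (Bell-state Pauli correlator).
The maximally-mixed part I/4 has tr(I/4 * P tensor P) = 0 for any traceless Pauli P.
So <Y_A Y_B>_rho = w * (+1) + (1 - w) * 0
= 0.49 * (+1)
= 0.4900

0.4900


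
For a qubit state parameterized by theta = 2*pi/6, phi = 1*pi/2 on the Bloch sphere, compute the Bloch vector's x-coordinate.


theta = 1.0472, phi = 1.5708
r_x = sin(theta)*cos(phi) = 0.8660 * 0.0000
r_x = 0.0000

0.0000


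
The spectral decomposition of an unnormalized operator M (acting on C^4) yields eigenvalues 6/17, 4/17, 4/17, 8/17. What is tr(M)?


tr(M) = sum of eigenvalues
= 6/17 + 4/17 + 4/17 + 8/17
= 22/17
= 1.2941

1.2941


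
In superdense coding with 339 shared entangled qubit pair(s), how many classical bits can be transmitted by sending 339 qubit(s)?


Superdense coding allows 2 classical bits per shared entangled pair.
339 pair(s) -> 2 * 339 = 678 classical bits

678


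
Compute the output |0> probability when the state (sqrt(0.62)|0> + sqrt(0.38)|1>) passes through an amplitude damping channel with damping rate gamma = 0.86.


For amplitude damping with parameter gamma on state sqrt(a)|0> + sqrt(b)|1>:
alpha^2 = 0.62, beta^2 = 0.38
P(|0>) = alpha^2 + gamma * beta^2
= 0.62 + 0.86 * 0.38
= 0.62 + 0.3268
= 0.9468

0.9468


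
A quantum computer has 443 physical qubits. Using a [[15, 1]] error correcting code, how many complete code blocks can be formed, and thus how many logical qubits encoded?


Each code block uses 15 physical qubits for 1 logical qubit(s).
Number of complete blocks = floor(443 / 15) = 29
Logical qubits = 29 * 1
= 29

29


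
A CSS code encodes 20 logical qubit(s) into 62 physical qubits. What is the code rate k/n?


Code rate R = k/n
= 20/62
= 0.3226

0.3226


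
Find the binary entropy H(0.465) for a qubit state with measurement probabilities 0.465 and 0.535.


S = -p*log2(p) - (1-p)*log2(1-p)
p = 0.4650, 1-p = 0.5350
= -0.4650 * log2(0.4650) - 0.5350 * log2(0.5350)
= -(-0.5137) - (-0.4828)
= 0.9965

0.9965


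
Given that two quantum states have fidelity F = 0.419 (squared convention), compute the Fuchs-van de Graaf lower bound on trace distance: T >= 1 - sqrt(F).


Fuchs-van de Graaf (squared-fidelity convention): 1 - sqrt(F) <= T <= sqrt(1 - F).
Lower bound: T >= 1 - sqrt(F)
sqrt(F) = sqrt(0.419) = 0.6473
T >= 1 - 0.6473
T >= 0.3527

0.3527


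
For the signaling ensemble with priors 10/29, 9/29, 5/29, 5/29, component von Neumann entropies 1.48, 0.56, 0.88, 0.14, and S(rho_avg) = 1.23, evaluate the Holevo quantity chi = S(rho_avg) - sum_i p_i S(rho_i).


chi = S(rho) - sum_i p_i * S(rho_i)
Weighted entropy = 10/29 * 1.48 + 9/29 * 0.56 + 5/29 * 0.88 + 5/29 * 0.14
= 0.8600
chi = 1.23 - 0.8600
= 0.3700

0.3700


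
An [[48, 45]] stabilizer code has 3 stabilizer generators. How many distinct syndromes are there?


Each stabilizer generator gives a binary (+1 or -1) measurement outcome.
With 3 independent generators:
Total syndromes = 2^3
= 8

8


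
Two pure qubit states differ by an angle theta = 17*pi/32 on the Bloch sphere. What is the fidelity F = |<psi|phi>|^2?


For states separated by angle theta on Bloch sphere:
F = cos^2(theta/2)
theta = 17*pi/32 = 1.6690
theta/2 = 0.8345
cos(theta/2) = 0.6716
F = 0.4510

0.4510


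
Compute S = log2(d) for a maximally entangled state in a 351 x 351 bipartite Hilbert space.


For a maximally entangled state in d x d:
S = log2(d) = log2(351)
= 8.4553

8.4553


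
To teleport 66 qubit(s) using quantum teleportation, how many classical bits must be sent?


Quantum teleportation requires 2 classical bits per qubit teleported.
66 qubit(s) -> 2 * 66 = 132 classical bits

132


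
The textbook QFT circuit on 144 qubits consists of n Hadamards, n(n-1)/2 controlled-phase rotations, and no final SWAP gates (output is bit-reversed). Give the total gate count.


Hadamard gates: 144
Controlled rotations: n*(n-1)/2 = 144*143/2 = 10296
SWAP gates: 0 (omitted)
Total = 144 + 10296
= 10440

10440


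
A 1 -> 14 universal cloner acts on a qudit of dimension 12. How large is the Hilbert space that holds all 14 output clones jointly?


Output space = H^(tensor 14) where dim(H) = 12
dim = 12^14
= 144 (after 2 factors)
= 1728 (after 3 factors)
= 20736 (after 4 factors)
= 248832 (after 5 factors)
= 2985984 (after 6 factors)
= 35831808 (after 7 factors)
= 429981696 (after 8 factors)
= 5159780352 (after 9 factors)
= 61917364224 (after 10 factors)
= 743008370688 (after 11 factors)
= 8916100448256 (after 12 factors)
= 106993205379072 (after 13 factors)
= 1283918464548864 (after 14 factors)
= 1283918464548864

1283918464548864


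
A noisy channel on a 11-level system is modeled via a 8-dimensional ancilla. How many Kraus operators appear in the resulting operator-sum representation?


Tracing out the environment in an orthonormal basis {|i>_E} gives Kraus operators K_i = <i|_E U |0>_E.
Number of Kraus operators = dim(H_env) = d_env
= 8

8


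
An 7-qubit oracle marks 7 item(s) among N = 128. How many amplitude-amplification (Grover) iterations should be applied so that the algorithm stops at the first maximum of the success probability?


After j Grover iterations the success probability is P(j) = sin^2((2j+1)*theta), where sin(theta) = sqrt(k/N).
N = 2^7 = 128, k = 7
sin(theta) = sqrt(k/N) = 0.2338535867
theta = arcsin(sqrt(k/N)) = 0.2360392927 rad
P(j) reaches its first maximum when (2j+1)*theta is as close as possible to pi/2, i.e. j = round(pi/(4*theta) - 1/2).
pi/(4*theta) - 1/2 = 2.8274
(For comparison, the common estimate pi/4 * sqrt(N/k) = 3.3585; the exact maximiser is used here.)
Optimal iterations = 3

3


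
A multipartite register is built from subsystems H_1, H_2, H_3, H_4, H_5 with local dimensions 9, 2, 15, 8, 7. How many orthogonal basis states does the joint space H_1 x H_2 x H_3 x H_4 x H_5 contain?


dim(H_1 x H_2 x H_3 x H_4 x H_5) = 9 * 2 * 15 * 8 * 7
= 18 * 15 * 8 * 7
= 270 * 8 * 7
= 2160 * 7
= 15120

15120


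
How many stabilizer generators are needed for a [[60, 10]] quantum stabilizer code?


For an [[n,k]] stabilizer code:
Number of stabilizer generators = n - k
= 60 - 10
= 50

50


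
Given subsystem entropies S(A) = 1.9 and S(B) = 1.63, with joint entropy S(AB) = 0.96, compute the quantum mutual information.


I(A:B) = S(A) + S(B) - S(AB)
= 1.9 + 1.63 - 0.96
= 2.5700

2.5700


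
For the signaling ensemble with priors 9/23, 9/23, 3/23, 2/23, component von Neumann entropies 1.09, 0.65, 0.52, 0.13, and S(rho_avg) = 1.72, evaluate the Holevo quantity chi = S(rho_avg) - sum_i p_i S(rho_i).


chi = S(rho) - sum_i p_i * S(rho_i)
Weighted entropy = 9/23 * 1.09 + 9/23 * 0.65 + 3/23 * 0.52 + 2/23 * 0.13
= 0.7600
chi = 1.72 - 0.7600
= 0.9600

0.9600


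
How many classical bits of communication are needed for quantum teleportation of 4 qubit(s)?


Quantum teleportation requires 2 classical bits per qubit teleported.
4 qubit(s) -> 2 * 4 = 8 classical bits

8


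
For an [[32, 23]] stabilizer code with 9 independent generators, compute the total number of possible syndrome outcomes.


Each stabilizer generator gives a binary (+1 or -1) measurement outcome.
With 9 independent generators:
Total syndromes = 2^9
= 512

512


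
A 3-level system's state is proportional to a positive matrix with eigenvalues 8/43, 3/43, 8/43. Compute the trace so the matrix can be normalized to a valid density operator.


tr(M) = sum of eigenvalues
= 8/43 + 3/43 + 8/43
= 19/43
= 0.4419

0.4419


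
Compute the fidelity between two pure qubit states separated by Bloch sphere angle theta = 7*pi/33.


For states separated by angle theta on Bloch sphere:
F = cos^2(theta/2)
theta = 7*pi/33 = 0.6664
theta/2 = 0.3332
cos(theta/2) = 0.9450
F = 0.8930

0.8930


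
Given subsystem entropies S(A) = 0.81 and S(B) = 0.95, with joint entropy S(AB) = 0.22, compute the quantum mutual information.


I(A:B) = S(A) + S(B) - S(AB)
= 0.81 + 0.95 - 0.22
= 1.5400

1.5400


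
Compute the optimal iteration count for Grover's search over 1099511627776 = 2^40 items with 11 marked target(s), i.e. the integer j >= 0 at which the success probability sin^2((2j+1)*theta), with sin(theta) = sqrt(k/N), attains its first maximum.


After j Grover iterations the success probability is P(j) = sin^2((2j+1)*theta), where sin(theta) = sqrt(k/N).
N = 2^40 = 1099511627776, k = 11
sin(theta) = sqrt(k/N) = 3.16297988e-06
theta = arcsin(sqrt(k/N)) = 3.16297988e-06 rad
P(j) reaches its first maximum when (2j+1)*theta is as close as possible to pi/2, i.e. j = round(pi/(4*theta) - 1/2).
pi/(4*theta) - 1/2 = 248309.0667
(For comparison, the common estimate pi/4 * sqrt(N/k) = 248309.5667; the exact maximiser is used here.)
Optimal iterations = 248309

248309


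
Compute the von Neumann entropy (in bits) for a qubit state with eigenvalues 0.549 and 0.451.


S = -p*log2(p) - (1-p)*log2(1-p)
p = 0.5490, 1-p = 0.4510
= -0.5490 * log2(0.5490) - 0.4510 * log2(0.4510)
= -(-0.4750) - (-0.5181)
= 0.9931

0.9931


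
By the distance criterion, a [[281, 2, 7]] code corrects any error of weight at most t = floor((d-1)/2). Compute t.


Code parameters: [[281, 2, 7]], distance d = 7.
Number of correctable errors = floor((d-1)/2)
= floor((7 - 1)/2)
= floor(6/2)
= 3

3


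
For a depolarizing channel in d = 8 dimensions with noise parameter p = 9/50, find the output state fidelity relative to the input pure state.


F = (1-p) + p/d
= (1 - 0.1800) + 0.1800/8
= 0.8200 + 0.0225
= 0.8425

0.8425


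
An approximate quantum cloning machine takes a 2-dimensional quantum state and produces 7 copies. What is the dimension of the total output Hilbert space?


Output space = H^(tensor 7) where dim(H) = 2
dim = 2^7
= 4 (after 2 factors)
= 8 (after 3 factors)
= 16 (after 4 factors)
= 32 (after 5 factors)
= 64 (after 6 factors)
= 128 (after 7 factors)
= 128

128


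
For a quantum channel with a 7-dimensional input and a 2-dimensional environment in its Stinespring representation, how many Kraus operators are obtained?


Tracing out the environment in an orthonormal basis {|i>_E} gives Kraus operators K_i = <i|_E U |0>_E.
Number of Kraus operators = dim(H_env) = d_env
= 2

2


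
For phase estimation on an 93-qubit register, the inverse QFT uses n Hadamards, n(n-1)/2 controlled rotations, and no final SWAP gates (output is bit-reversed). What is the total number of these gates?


Hadamard gates: 93
Controlled rotations: n*(n-1)/2 = 93*92/2 = 4278
SWAP gates: 0 (omitted)
Total = 93 + 4278
= 4371

4371


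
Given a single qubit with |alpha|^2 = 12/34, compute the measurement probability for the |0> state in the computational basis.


|alpha|^2 = 12/34 = 0.3529
|beta|^2 = 1 - 12/34 = 22/34 = 0.6471
P(|0>) = |alpha|^2 = 0.3529

0.3529


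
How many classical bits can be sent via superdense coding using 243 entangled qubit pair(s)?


Superdense coding allows 2 classical bits per shared entangled pair.
243 pair(s) -> 2 * 243 = 486 classical bits

486


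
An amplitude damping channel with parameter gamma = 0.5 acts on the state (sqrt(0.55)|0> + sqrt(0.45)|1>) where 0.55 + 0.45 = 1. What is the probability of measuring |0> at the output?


For amplitude damping with parameter gamma on state sqrt(a)|0> + sqrt(b)|1>:
alpha^2 = 0.55, beta^2 = 0.45
P(|0>) = alpha^2 + gamma * beta^2
= 0.55 + 0.5 * 0.45
= 0.55 + 0.2250
= 0.7750

0.7750


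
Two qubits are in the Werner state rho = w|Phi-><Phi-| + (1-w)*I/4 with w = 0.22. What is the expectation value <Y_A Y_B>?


|Phi-> = (|00> - |11>)/sqrt(2)
For the pure Bell state, <Y_A Y_B> = +1 (Bell-state Pauli correlator).
The maximally-mixed part I/4 has tr(I/4 * P tensor P) = 0 for any traceless Pauli P.
So <Y_A Y_B>_rho = w * (+1) + (1 - w) * 0
= 0.22 * (+1)
= 0.2200

0.2200
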